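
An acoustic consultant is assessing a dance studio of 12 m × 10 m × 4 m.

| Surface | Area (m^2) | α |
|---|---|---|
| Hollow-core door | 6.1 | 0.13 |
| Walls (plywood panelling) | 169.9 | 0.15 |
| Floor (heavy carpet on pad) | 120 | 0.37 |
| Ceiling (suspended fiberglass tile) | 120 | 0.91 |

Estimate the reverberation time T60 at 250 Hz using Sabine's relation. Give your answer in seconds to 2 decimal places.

0.43 s

A = Σ Sᵢαᵢ = 6.1×0.13 + 169.9×0.15 + 120×0.37 + 120×0.91 = 179.878 sabins.
V = 12·10·4 = 480 m³.
T = 0.161 V/A = 0.161·480/179.878 = 0.43 s.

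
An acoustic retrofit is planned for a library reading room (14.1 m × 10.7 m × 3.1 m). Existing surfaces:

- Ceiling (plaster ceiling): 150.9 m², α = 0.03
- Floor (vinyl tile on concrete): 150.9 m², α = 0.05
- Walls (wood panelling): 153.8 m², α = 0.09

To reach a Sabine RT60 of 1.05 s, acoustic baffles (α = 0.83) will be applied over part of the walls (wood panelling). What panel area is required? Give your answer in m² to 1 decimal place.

61.9

Total absorption A₁ = 150.9*0.03 + 150.9*0.05 + 153.8*0.09
  = 4.527 + 7.545 + 13.842 = 25.914 m² sabins.
V = 467.697 m³. Target absorption A₂ = 0.161 × 467.697 / 1.05 = 71.714 sabins.
Absorption to add: 71.714 − 25.914 = 45.800 sabins.
Net gain per m²: Δα = 0.83 − 0.09 = 0.74.
Area = ΔA/Δα = 45.800/0.74 = 61.9 m².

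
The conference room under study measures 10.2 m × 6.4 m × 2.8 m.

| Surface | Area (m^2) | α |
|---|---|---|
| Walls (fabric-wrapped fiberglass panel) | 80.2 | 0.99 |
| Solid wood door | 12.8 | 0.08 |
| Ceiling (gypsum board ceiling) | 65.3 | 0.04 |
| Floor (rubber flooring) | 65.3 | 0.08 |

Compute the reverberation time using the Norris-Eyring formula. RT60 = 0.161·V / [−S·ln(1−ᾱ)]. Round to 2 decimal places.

S = Σ Sᵢ = 223.6 m^2.
Σ(Sᵢαᵢ) = 80.2×0.99 + 12.8×0.08 + 65.3×0.04 + 65.3×0.08 = 88.258.
Mean coefficient ᾱ = A/S = 0.3947.
Eyring denominator: −S ln(1−ᾱ) = 112.254.
V = 10.2 × 6.4 × 2.8 = 182.784 m³.
RT60 = 0.161 × 182.784 / 112.254 = 0.26 s.

0.26 s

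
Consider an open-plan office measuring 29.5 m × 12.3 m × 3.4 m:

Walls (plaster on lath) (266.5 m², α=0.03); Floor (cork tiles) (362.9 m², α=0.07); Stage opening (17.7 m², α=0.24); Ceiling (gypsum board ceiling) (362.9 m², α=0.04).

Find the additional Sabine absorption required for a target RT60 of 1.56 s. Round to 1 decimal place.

75.2 sabins

Equivalent absorption area: A₁ = 266.5*0.03 + 362.9*0.07 + 17.7*0.24 + 362.9*0.04 = 52.162 m².
V = 1233.69 m³. Required absorption A₂ = 0.161 × 1233.69 / 1.56 = 127.323 sabins.
Shortfall: 127.323 − 52.162 = 75.2 sabins.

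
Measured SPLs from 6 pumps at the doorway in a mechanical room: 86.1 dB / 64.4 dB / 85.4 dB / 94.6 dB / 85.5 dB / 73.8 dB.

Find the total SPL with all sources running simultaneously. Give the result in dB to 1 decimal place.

Converting to relative power and adding: 10^(86.1/10) + 10^(64.4/10) + 10^(85.4/10) + 10^(94.6/10) + 10^(85.5/10) + 10^(73.8/10) = 4.02e+09.
Combined level = 10 log₁₀(4.02e+09) = 96.0 dB.

96.0 dB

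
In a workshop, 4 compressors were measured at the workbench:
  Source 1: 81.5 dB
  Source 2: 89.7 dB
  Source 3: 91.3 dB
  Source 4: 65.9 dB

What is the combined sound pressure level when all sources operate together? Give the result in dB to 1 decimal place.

Σ 10^(Lᵢ/10) = 2.427e+09.
Combined level = 10 log₁₀(2.427e+09) = 93.9 dB.

93.9 dB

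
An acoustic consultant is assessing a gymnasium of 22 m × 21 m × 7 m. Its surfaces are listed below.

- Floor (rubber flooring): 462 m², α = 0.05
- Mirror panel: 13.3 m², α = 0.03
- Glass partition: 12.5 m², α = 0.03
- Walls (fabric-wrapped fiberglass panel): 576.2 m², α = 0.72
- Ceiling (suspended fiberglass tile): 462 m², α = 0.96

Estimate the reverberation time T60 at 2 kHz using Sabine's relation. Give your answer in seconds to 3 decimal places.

Total absorption A = 462·0.05 + 13.3·0.03 + 12.5·0.03 + 576.2·0.72 + 462·0.96
  = 23.100 + 0.399 + 0.375 + 414.864 + 443.520 = 882.258 m² sabins.
V = 22·21·7 = 3234 m³.
Sabine: RT60 = 0.161 × 3234 / 882.258 = 0.590 s.

0.590 sec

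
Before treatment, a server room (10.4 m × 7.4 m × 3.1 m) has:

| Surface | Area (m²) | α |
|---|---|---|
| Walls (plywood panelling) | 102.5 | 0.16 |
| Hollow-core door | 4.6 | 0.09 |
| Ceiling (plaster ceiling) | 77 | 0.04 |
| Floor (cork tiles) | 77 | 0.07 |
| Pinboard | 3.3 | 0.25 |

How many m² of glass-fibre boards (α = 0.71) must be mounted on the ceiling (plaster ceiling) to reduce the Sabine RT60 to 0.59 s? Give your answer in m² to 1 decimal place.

58.2

Summing Sᵢαᵢ: 16.400 + 0.414 + 3.080 + 5.390 + 0.825 → A₁ = 26.109 sabins.
Required A₂ = 0.161·238.576/0.59 = 65.103 sabins.
ΔA needed = 65.103 − 26.109 = 38.994 sabins.
Each m² of panel replacing the ceiling (plaster ceiling) adds (0.71 − 0.04) = 0.67 sabins.
Panel area = 38.994 / 0.67 = 58.2 m².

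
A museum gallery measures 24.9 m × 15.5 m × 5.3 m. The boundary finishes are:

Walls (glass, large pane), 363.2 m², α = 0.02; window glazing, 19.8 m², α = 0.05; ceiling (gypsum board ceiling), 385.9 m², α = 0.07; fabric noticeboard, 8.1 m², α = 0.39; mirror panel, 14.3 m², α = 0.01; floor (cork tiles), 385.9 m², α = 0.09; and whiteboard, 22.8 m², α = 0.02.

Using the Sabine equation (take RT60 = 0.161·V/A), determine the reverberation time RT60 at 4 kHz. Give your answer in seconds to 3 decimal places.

Equivalent absorption area: A = 363.2*0.02 + 19.8*0.05 + 385.9*0.07 + 8.1*0.39 + 14.3*0.01 + 385.9*0.09 + 22.8*0.02 = 73.756 m².
Room volume: 2045.535 m³.
T = 0.161 V/A = 0.161·2045.535/73.756 = 4.465 s.

4.465 sec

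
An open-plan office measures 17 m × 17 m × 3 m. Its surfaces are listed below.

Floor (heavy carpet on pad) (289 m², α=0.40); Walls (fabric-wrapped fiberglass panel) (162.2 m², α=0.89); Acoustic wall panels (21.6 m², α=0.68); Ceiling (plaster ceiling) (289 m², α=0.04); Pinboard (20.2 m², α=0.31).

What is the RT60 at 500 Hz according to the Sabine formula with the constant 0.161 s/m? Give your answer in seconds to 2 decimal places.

Total absorption A = 289*0.40 + 162.2*0.89 + 21.6*0.68 + 289*0.04 + 20.2*0.31
  = 115.600 + 144.358 + 14.688 + 11.560 + 6.262 = 292.468 m² sabins.
Volume V = 17 × 17 × 3 = 867 m³.
RT60 = 0.161 · V / A = 0.161 × 867 / 292.468 = 0.48 s.

0.48 sec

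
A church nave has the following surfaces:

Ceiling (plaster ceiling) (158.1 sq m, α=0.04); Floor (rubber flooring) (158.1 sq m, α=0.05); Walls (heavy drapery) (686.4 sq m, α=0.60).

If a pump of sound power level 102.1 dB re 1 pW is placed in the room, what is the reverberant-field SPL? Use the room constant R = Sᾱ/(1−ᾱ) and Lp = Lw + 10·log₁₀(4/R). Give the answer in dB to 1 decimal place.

A = 426.069 sabins; S = 1002.6 sq m.
ᾱ = 426.069/1002.6 = 0.4250; R = Sᾱ/(1−ᾱ) = 426.069/(1−0.4250) = 740.990 sq m.
Lp = Lw + 10 log₁₀(4/R) = 102.1 -22.68 = 79.4 dB.

79.4 dB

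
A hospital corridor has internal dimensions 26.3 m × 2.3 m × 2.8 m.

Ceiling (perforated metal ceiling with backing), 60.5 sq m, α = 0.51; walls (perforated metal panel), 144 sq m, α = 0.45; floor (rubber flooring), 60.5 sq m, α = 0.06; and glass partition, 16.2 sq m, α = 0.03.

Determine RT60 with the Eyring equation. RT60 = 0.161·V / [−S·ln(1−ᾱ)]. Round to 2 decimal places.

S = Σ Sᵢ = 281.2 sq m.
Σ(Sᵢαᵢ) = 60.5·0.51 + 144·0.45 + 60.5·0.06 + 16.2·0.03 = 99.771.
Mean coefficient ᾱ = A/S = 0.3548.
−S·ln(1−ᾱ) = −281.2 × ln(1 − 0.3548) = 123.220.
V = 26.3 × 2.3 × 2.8 = 169.372 m³.
RT60 = 0.161 × 169.372 / 123.220 = 0.22 s.

0.22 s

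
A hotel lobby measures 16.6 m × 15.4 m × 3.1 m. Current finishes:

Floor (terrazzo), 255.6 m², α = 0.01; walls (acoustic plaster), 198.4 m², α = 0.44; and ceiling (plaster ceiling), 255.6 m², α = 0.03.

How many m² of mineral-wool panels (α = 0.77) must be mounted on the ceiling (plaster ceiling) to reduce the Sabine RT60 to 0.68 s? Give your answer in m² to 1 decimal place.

Summing Sᵢαᵢ: 2.556 + 87.296 + 7.668 → A₁ = 97.520 sabins.
Required A₂ = 0.161·792.484/0.68 = 187.632 sabins.
Absorption to add: 187.632 − 97.520 = 90.112 sabins.
Net gain per m²: Δα = 0.77 − 0.03 = 0.74.
Panel area = 90.112 / 0.74 = 121.8 m².

121.8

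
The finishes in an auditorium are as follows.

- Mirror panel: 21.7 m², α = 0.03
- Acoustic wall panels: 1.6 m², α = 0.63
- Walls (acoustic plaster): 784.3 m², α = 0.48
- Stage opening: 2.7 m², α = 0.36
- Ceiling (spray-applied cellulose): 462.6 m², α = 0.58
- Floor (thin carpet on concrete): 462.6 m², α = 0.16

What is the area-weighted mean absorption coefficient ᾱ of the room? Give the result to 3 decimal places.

S = Σ Sᵢ = 21.7 + 1.6 + 784.3 + 2.7 + 462.6 + 462.6 = 1735.5 m².
Σ(Sᵢαᵢ) = 21.7*0.03 + 1.6*0.63 + 784.3*0.48 + 2.7*0.36 + 462.6*0.58 + 462.6*0.16 = 721.419.
ᾱ = A/S = 0.416.

0.416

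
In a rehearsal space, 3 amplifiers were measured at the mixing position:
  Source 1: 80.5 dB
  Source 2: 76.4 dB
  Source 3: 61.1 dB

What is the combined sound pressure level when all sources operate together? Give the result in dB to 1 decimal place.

82.0 dB

Σ 10^(Lᵢ/10) = 1.571e+08.
Combined level = 10 log₁₀(1.571e+08) = 82.0 dB.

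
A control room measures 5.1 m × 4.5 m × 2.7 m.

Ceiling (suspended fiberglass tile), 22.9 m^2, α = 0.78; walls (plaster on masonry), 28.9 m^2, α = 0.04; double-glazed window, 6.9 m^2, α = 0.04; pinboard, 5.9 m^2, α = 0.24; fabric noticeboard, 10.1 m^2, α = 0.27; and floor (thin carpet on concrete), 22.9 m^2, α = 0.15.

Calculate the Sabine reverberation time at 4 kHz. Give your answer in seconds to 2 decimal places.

Summing Sᵢαᵢ: 17.862 + 1.156 + 0.276 + 1.416 + 2.727 + 3.435 → A = 26.872 sabins.
V = 5.1·4.5·2.7 = 61.965 m³.
T = 0.161 V/A = 0.161·61.965/26.872 = 0.37 s.

0.37 s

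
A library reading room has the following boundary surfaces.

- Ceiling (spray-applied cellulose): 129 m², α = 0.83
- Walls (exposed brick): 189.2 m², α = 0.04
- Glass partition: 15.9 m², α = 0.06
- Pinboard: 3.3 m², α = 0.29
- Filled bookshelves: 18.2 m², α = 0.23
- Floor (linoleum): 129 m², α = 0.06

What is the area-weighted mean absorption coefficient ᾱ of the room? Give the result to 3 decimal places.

0.265

Total surface area S = 484.6 m².
Σ(Sᵢαᵢ) = 129×0.83 + 189.2×0.04 + 15.9×0.06 + 3.3×0.29 + 18.2×0.23 + 129×0.06 = 128.475.
ᾱ = 128.475 / 484.6 = 0.265.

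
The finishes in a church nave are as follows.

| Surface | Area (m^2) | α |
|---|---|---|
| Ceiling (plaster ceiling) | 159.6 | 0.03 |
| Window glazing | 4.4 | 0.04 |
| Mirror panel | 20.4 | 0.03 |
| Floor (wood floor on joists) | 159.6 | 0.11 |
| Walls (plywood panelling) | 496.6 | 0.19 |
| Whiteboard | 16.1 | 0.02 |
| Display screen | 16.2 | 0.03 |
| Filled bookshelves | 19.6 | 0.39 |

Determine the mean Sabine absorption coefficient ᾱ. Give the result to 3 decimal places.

S = Σ Sᵢ = 159.6 + 4.4 + 20.4 + 159.6 + 496.6 + 16.1 + 16.2 + 19.6 = 892.5 m^2.
Σ(Sᵢαᵢ) = 159.6×0.03 + 4.4×0.04 + 20.4×0.03 + 159.6×0.11 + 496.6×0.19 + 16.1×0.02 + 16.2×0.03 + 19.6×0.39 = 125.938.
ᾱ = 125.938 / 892.5 = 0.141.

0.141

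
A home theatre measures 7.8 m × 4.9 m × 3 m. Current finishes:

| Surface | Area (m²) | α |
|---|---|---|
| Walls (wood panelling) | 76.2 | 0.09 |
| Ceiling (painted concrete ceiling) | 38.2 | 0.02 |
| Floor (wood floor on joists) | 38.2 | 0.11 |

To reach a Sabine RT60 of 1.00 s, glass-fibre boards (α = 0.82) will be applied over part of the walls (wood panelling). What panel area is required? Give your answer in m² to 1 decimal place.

9.1

Total absorption A₁ = 76.2*0.09 + 38.2*0.02 + 38.2*0.11
  = 6.858 + 0.764 + 4.202 = 11.824 m² sabins.
Required A₂ = 0.161·114.66/1.00 = 18.460 sabins.
Absorption to add: 18.460 − 11.824 = 6.636 sabins.
Each m² of panel replacing the walls (wood panelling) adds (0.82 − 0.09) = 0.73 sabins.
Panel area = 6.636 / 0.73 = 9.1 m².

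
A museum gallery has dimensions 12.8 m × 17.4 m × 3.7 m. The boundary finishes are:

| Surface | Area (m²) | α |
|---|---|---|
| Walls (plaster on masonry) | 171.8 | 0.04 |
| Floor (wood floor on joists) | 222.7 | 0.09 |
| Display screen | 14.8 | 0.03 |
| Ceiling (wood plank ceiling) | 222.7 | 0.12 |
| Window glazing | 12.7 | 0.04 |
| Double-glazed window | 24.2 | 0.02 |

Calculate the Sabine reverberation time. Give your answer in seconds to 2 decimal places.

Equivalent absorption area: A = 171.8·0.04 + 222.7·0.09 + 14.8·0.03 + 222.7·0.12 + 12.7·0.04 + 24.2·0.02 = 55.075 m².
V = 12.8·17.4·3.7 = 824.064 m³.
Sabine: RT60 = 0.161 × 824.064 / 55.075 = 2.41 s.

2.41 s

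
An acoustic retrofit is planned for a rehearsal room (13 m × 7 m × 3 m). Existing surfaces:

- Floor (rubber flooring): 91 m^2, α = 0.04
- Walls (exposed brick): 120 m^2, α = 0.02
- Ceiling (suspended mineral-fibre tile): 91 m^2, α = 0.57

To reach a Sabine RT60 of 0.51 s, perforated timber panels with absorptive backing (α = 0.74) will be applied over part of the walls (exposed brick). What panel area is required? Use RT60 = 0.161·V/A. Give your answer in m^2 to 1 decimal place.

A₁ = Σ Sᵢαᵢ = 91·0.04 + 120·0.02 + 91·0.57 = 57.910 sabins.
V = 273 m³. Target absorption A₂ = 0.161 × 273 / 0.51 = 86.182 sabins.
ΔA needed = 86.182 − 57.910 = 28.272 sabins.
Net gain per m^2: Δα = 0.74 − 0.02 = 0.72.
Panel area = 28.272 / 0.72 = 39.3 m^2.

39.3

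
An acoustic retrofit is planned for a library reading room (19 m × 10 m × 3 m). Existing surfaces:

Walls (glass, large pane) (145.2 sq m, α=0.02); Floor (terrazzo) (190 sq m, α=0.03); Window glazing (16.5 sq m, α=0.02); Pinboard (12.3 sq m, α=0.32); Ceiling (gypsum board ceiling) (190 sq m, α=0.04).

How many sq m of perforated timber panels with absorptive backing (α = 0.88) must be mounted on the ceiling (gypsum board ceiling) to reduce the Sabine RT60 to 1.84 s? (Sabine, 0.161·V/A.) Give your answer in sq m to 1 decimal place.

35.0

Total absorption A₁ = 145.2·0.02 + 190·0.03 + 16.5·0.02 + 12.3·0.32 + 190·0.04
  = 2.904 + 5.700 + 0.330 + 3.936 + 7.600 = 20.470 sq m sabins.
V = 570 m³. Target absorption A₂ = 0.161 × 570 / 1.84 = 49.875 sabins.
ΔA needed = 49.875 − 20.470 = 29.405 sabins.
Net gain per sq m: Δα = 0.88 − 0.04 = 0.84.
Area = ΔA/Δα = 29.405/0.84 = 35.0 sq m.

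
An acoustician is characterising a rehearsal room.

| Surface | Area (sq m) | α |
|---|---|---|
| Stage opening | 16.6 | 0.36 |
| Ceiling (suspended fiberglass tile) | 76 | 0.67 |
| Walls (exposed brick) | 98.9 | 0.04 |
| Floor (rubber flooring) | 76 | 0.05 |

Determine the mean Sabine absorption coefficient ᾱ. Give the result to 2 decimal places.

Total surface area S = 267.5 sq m.
Weighted sum Σ Sα = 64.652.
ᾱ = 64.652 / 267.5 = 0.24.

0.24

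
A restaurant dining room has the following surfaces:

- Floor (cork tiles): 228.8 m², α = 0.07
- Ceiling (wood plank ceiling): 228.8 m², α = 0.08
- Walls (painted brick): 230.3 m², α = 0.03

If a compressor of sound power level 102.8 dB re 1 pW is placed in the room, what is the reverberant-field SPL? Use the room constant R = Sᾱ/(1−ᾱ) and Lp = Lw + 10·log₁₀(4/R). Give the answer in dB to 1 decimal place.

92.4 dB

Σ(Sᵢαᵢ) = 228.8·0.07 + 228.8·0.08 + 230.3·0.03 = 41.229; total area S = 687.9 m².
ᾱ = 0.0599, so room constant R = A/(1−ᾱ) = 43.856 m².
Lp = 102.8 + 10·log₁₀(4/43.856) = 102.8 + (-10.40) = 92.4 dB.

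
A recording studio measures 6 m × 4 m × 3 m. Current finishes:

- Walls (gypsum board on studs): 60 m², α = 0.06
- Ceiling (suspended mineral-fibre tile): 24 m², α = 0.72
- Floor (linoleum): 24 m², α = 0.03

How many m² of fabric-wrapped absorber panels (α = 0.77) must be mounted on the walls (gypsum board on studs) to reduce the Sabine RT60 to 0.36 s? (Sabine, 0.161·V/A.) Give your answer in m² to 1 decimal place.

Equivalent absorption area: A₁ = 60*0.06 + 24*0.72 + 24*0.03 = 21.600 m².
V = 72 m³. Target absorption A₂ = 0.161 × 72 / 0.36 = 32.200 sabins.
ΔA needed = 32.200 − 21.600 = 10.600 sabins.
Each m² of panel replacing the walls (gypsum board on studs) adds (0.77 − 0.06) = 0.71 sabins.
Panel area = 10.600 / 0.71 = 14.9 m².

14.9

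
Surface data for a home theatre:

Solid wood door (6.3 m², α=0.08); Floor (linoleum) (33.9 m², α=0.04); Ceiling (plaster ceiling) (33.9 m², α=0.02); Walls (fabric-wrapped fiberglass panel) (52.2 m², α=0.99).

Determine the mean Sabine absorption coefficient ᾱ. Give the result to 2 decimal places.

S = Σ Sᵢ = 6.3 + 33.9 + 33.9 + 52.2 = 126.3 m².
A = 6.3*0.08 + 33.9*0.04 + 33.9*0.02 + 52.2*0.99 = 54.216 sabins.
ᾱ = 54.216 / 126.3 = 0.43.

0.43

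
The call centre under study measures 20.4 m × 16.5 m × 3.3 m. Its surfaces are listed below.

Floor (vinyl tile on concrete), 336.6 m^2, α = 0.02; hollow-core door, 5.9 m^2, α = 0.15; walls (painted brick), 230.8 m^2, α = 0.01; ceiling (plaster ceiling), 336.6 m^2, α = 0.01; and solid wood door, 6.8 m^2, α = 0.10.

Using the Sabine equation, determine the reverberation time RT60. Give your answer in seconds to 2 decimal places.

12.80 sec

Equivalent absorption area: A = 336.6*0.02 + 5.9*0.15 + 230.8*0.01 + 336.6*0.01 + 6.8*0.10 = 13.971 m^2.
Volume V = 20.4 × 16.5 × 3.3 = 1110.78 m³.
T = 0.161 V/A = 0.161·1110.78/13.971 = 12.80 s.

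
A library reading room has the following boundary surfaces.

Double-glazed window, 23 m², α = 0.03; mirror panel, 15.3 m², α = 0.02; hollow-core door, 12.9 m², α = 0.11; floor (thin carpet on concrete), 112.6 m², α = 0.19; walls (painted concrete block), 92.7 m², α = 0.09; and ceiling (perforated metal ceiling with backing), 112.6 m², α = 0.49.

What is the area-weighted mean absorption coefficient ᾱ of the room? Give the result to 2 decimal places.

Total surface area S = 369.1 m².
A = 23×0.03 + 15.3×0.02 + 12.9×0.11 + 112.6×0.19 + 92.7×0.09 + 112.6×0.49 = 87.326 sabins.
ᾱ = 87.326 / 369.1 = 0.24.

0.24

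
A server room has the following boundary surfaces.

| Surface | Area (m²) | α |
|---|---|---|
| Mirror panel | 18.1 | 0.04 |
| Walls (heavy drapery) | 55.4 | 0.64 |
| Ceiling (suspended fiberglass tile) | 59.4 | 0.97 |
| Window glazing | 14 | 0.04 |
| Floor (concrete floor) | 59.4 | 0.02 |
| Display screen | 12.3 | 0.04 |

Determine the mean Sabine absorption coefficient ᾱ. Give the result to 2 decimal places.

S = Σ Sᵢ = 18.1 + 55.4 + 59.4 + 14 + 59.4 + 12.3 = 218.6 m².
Σ(Sᵢαᵢ) = 18.1·0.04 + 55.4·0.64 + 59.4·0.97 + 14·0.04 + 59.4·0.02 + 12.3·0.04 = 96.038.
ᾱ = A/S = 0.44.

0.44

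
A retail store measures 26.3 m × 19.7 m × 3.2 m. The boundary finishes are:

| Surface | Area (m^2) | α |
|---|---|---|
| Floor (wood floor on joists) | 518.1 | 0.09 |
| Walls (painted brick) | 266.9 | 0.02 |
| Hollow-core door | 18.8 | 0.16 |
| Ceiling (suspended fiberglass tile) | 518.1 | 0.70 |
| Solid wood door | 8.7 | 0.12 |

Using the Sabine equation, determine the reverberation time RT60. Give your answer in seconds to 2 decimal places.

Summing Sᵢαᵢ: 46.629 + 5.338 + 3.008 + 362.670 + 1.044 → A = 418.689 sabins.
V = 26.3·19.7·3.2 = 1657.952 m³.
RT60 = 0.161 · V / A = 0.161 × 1657.952 / 418.689 = 0.64 s.

0.64 s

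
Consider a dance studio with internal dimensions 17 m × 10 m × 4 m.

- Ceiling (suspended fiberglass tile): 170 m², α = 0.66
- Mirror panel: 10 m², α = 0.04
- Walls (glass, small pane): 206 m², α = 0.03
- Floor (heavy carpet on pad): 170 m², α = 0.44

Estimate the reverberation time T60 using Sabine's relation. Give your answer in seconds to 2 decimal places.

0.57 s

A = Σ Sᵢαᵢ = 170·0.66 + 10·0.04 + 206·0.03 + 170·0.44 = 193.580 sabins.
Volume V = 17 × 10 × 4 = 680 m³.
T = 0.161 V/A = 0.161·680/193.580 = 0.57 s.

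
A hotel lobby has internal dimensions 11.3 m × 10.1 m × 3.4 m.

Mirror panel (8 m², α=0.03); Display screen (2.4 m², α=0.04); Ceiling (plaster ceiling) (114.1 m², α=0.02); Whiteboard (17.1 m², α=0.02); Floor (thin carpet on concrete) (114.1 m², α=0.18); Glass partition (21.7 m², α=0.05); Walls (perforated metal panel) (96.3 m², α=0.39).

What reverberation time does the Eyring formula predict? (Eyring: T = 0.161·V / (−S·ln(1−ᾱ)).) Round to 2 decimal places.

0.92 seconds

Total surface area S = 8 + 2.4 + 114.1 + 17.1 + 114.1 + 21.7 + 96.3 = 373.7 m².
Absorption A = 8×0.03 + 2.4×0.04 + 114.1×0.02 + 17.1×0.02 + 114.1×0.18 + 21.7×0.05 + 96.3×0.39 = 62.140 sabins.
Mean coefficient ᾱ = A/S = 0.1663.
Eyring denominator: −S ln(1−ᾱ) = 67.969.
V = 11.3 × 10.1 × 3.4 = 388.042 m³.
RT60 = 0.161 × 388.042 / 67.969 = 0.92 s.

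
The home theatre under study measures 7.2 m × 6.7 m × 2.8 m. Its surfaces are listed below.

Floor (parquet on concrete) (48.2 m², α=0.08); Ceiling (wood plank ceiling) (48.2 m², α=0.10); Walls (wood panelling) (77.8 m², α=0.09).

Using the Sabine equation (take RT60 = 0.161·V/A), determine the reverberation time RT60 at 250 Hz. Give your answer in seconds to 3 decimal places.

1.387 s

Summing Sᵢαᵢ: 3.856 + 4.820 + 7.002 → A = 15.678 sabins.
V = 7.2·6.7·2.8 = 135.072 m³.
T = 0.161 V/A = 0.161·135.072/15.678 = 1.387 s.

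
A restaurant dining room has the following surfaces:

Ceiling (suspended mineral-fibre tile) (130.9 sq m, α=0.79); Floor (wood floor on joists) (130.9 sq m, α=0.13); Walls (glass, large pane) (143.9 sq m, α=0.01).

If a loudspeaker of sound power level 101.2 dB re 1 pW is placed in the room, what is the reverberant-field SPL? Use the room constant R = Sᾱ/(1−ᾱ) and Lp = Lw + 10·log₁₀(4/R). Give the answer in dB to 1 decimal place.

A = 121.867 sabins; S = 405.7 sq m.
ᾱ = 0.3004, so room constant R = A/(1−ᾱ) = 174.195 sq m.
Lp = 101.2 + 10·log₁₀(4/174.195) = 101.2 + (-16.39) = 84.8 dB.

84.8 dB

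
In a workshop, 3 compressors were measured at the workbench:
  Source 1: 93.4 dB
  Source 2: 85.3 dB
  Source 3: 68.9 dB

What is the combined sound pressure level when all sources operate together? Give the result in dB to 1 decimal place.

94.0 dB

Σ 10^(Lᵢ/10) = 2.534e+09.
Back to dB: 10·log₁₀ Σ = 94.0 dB.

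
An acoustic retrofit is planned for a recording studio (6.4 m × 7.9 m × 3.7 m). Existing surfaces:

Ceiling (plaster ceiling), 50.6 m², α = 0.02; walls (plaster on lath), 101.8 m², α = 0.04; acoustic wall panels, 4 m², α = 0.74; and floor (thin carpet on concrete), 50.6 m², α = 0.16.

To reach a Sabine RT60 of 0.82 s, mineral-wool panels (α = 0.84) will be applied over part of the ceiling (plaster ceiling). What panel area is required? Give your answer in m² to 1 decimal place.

25.1

Total absorption A₁ = 50.6×0.02 + 101.8×0.04 + 4×0.74 + 50.6×0.16
  = 1.012 + 4.072 + 2.960 + 8.096 = 16.140 m² sabins.
V = 187.072 m³. Target absorption A₂ = 0.161 × 187.072 / 0.82 = 36.730 sabins.
Absorption to add: 36.730 − 16.140 = 20.590 sabins.
Each m² of panel replacing the ceiling (plaster ceiling) adds (0.84 − 0.02) = 0.82 sabins.
Area = ΔA/Δα = 20.590/0.82 = 25.1 m².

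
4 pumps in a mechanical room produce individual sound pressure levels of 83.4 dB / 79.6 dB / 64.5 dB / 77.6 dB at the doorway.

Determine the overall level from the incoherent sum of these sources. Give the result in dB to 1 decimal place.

Sum in the linear (power) domain: Σ 10^(Lᵢ/10) = 10^(83.4/10) + 10^(79.6/10) + 10^(64.5/10) + 10^(77.6/10) = 3.703e+08.
L_total = 10·log₁₀(3.703e+08) = 85.7 dB.

85.7 dB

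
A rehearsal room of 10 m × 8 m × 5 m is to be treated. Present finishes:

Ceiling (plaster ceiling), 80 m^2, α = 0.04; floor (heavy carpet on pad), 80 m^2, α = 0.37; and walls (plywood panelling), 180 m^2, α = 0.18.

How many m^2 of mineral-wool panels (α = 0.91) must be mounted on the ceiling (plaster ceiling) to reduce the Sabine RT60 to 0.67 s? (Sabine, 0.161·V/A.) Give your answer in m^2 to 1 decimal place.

Summing Sᵢαᵢ: 3.200 + 29.600 + 32.400 → A₁ = 65.200 sabins.
Required A₂ = 0.161·400/0.67 = 96.119 sabins.
Absorption to add: 96.119 − 65.200 = 30.919 sabins.
Net gain per m^2: Δα = 0.91 − 0.04 = 0.87.
Area = ΔA/Δα = 30.919/0.87 = 35.5 m^2.

35.5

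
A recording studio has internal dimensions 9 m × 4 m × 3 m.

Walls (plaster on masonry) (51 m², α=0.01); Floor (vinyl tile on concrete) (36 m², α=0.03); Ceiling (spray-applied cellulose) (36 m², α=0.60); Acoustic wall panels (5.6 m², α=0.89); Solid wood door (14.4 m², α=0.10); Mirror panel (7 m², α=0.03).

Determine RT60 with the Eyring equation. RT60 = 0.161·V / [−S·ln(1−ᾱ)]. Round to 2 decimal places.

0.52 sec

S = Σ Sᵢ = 150.0 m².
Absorption A = 51×0.01 + 36×0.03 + 36×0.60 + 5.6×0.89 + 14.4×0.10 + 7×0.03 = 29.824 sabins.
ᾱ = 29.824 / 150.0 = 0.1988.
Eyring denominator: −S ln(1−ᾱ) = 33.247.
V = 9 × 4 × 3 = 108 m³.
T = 0.161·V/[−S·ln(1−ᾱ)] = 0.161·108/33.247 = 0.52 s.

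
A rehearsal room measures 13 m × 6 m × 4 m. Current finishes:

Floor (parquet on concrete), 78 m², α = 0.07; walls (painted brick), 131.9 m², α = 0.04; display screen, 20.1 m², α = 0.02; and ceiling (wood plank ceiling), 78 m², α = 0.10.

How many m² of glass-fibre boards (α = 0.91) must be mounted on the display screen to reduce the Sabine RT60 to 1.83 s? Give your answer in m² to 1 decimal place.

A₁ = Σ Sᵢαᵢ = 78*0.07 + 131.9*0.04 + 20.1*0.02 + 78*0.10 = 18.938 sabins.
Required A₂ = 0.161·312/1.83 = 27.449 sabins.
Absorption to add: 27.449 − 18.938 = 8.511 sabins.
Each m² of panel replacing the display screen adds (0.91 − 0.02) = 0.89 sabins.
Area = ΔA/Δα = 8.511/0.89 = 9.6 m².

9.6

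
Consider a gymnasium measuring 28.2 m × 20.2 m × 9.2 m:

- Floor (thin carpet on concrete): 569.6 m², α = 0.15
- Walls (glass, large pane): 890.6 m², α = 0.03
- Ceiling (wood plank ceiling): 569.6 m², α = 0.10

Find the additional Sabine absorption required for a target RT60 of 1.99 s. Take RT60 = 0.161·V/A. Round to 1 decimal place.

Summing Sᵢαᵢ: 85.440 + 26.718 + 56.960 → A₁ = 169.118 sabins.
For T = 1.99 s, need A₂ = 0.161·V/T = 0.161·5240.688/1.99 = 423.995 sabins.
ΔA = A₂ − A₁ = 423.995 − 169.118 = 254.9 sabins.

254.9 sabins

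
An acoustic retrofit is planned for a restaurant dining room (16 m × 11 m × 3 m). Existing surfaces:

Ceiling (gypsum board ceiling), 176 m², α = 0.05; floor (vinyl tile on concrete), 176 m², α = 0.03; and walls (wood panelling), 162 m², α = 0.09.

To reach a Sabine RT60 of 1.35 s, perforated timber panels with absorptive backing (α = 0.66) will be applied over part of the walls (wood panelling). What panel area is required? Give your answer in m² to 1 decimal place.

A₁ = Σ Sᵢαᵢ = 176·0.05 + 176·0.03 + 162·0.09 = 28.660 sabins.
Required A₂ = 0.161·528/1.35 = 62.969 sabins.
ΔA needed = 62.969 − 28.660 = 34.309 sabins.
Net gain per m²: Δα = 0.66 − 0.09 = 0.57.
Area = ΔA/Δα = 34.309/0.57 = 60.2 m².

60.2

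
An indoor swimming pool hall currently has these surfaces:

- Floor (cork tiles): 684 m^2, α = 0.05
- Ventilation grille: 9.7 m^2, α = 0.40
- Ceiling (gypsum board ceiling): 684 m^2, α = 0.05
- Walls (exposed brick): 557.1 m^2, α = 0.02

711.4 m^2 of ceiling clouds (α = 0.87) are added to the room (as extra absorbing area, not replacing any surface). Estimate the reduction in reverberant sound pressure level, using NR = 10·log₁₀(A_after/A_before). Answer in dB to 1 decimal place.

9.3 dB

Summing Sᵢαᵢ: 34.200 + 3.880 + 34.200 + 11.142 → A_before = 83.422 sabins.
Added absorption = 711.4 × 0.87 = 618.918 sabins.
A_after = 83.422 + 618.918 = 702.340 sabins.
Reduction = 10 log₁₀(A_after/A_before) = 10 log₁₀(8.4191) = 9.3 dB.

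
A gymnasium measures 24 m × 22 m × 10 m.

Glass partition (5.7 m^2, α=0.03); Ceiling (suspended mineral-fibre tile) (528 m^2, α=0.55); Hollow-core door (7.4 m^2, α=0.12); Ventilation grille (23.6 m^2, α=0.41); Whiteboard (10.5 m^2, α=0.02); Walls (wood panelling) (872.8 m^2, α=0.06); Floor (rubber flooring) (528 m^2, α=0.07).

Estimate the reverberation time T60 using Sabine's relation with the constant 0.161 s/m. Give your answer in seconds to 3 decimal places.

2.176 s

Summing Sᵢαᵢ: 0.171 + 290.400 + 0.888 + 9.676 + 0.210 + 52.368 + 36.960 → A = 390.673 sabins.
Volume V = 24 × 22 × 10 = 5280 m³.
Sabine: RT60 = 0.161 × 5280 / 390.673 = 2.176 s.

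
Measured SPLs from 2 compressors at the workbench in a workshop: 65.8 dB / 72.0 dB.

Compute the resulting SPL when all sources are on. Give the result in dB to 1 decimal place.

72.9 dB

Sum in the linear (power) domain: Σ 10^(Lᵢ/10) = 10^(65.8/10) + 10^(72.0/10) = 1.965e+07.
L_total = 10·log₁₀(1.965e+07) = 72.9 dB.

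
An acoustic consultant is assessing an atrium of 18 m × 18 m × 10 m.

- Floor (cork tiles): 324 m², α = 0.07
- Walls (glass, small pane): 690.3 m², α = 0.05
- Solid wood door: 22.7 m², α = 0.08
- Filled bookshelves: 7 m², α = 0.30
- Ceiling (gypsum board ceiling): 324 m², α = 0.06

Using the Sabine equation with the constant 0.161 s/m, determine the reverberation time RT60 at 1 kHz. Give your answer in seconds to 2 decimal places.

A = Σ Sᵢαᵢ = 324·0.07 + 690.3·0.05 + 22.7·0.08 + 7·0.30 + 324·0.06 = 80.551 sabins.
V = 18·18·10 = 3240 m³.
Sabine: RT60 = 0.161 × 3240 / 80.551 = 6.48 s.

6.48 s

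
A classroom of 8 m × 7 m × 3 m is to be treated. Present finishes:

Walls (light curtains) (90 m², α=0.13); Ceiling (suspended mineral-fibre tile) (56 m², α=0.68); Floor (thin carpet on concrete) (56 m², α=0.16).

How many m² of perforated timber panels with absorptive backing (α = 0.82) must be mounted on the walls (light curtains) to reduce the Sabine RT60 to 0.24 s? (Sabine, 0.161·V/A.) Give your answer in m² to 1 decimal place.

Total absorption A₁ = 90·0.13 + 56·0.68 + 56·0.16
  = 11.700 + 38.080 + 8.960 = 58.740 m² sabins.
Required A₂ = 0.161·168/0.24 = 112.700 sabins.
Absorption to add: 112.700 − 58.740 = 53.960 sabins.
Each m² of panel replacing the walls (light curtains) adds (0.82 − 0.13) = 0.69 sabins.
Area = ΔA/Δα = 53.960/0.69 = 78.2 m².

78.2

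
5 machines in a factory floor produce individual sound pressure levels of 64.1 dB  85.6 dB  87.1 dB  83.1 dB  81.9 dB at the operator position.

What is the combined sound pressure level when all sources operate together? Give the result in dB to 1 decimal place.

90.9 dB

Σ 10^(Lᵢ/10) = 1.238e+09.
Combined level = 10 log₁₀(1.238e+09) = 90.9 dB.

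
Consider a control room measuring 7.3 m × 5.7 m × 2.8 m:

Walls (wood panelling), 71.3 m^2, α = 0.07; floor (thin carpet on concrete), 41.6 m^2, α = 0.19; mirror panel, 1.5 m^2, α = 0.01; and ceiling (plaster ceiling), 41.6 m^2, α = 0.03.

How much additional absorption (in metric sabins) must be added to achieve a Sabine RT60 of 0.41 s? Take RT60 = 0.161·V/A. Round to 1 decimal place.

31.6 sabins

Summing Sᵢαᵢ: 4.991 + 7.904 + 0.015 + 1.248 → A₁ = 14.158 sabins.
For T = 0.41 s, need A₂ = 0.161·V/T = 0.161·116.508/0.41 = 45.751 sabins.
ΔA = A₂ − A₁ = 45.751 − 14.158 = 31.6 sabins.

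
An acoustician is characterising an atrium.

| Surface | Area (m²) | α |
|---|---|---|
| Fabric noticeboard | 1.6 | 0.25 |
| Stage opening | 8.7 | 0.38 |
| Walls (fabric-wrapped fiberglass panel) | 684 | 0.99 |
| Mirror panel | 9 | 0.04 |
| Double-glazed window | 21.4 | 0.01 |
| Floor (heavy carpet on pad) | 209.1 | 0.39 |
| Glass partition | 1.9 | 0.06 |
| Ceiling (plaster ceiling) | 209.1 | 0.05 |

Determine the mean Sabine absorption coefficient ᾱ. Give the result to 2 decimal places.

0.68

S = Σ Sᵢ = 1.6 + 8.7 + 684 + 9 + 21.4 + 209.1 + 1.9 + 209.1 = 1144.8 m².
Weighted sum Σ Sα = 773.558.
ᾱ = A/S = 0.68.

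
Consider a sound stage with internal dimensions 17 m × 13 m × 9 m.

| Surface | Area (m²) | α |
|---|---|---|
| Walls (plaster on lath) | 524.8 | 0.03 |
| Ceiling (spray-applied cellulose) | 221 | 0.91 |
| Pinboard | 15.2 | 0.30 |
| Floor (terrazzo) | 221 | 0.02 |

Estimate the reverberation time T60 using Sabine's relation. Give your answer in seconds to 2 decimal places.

Total absorption A = 524.8×0.03 + 221×0.91 + 15.2×0.30 + 221×0.02
  = 15.744 + 201.110 + 4.560 + 4.420 = 225.834 m² sabins.
V = 17·13·9 = 1989 m³.
RT60 = 0.161 · V / A = 0.161 × 1989 / 225.834 = 1.42 s.

1.42 seconds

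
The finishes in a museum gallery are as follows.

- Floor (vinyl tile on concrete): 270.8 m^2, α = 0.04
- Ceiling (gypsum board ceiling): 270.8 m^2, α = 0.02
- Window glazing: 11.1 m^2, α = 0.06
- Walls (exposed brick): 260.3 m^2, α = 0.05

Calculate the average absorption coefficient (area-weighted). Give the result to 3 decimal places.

0.037

S = Σ Sᵢ = 270.8 + 270.8 + 11.1 + 260.3 = 813.0 m^2.
Σ(Sᵢαᵢ) = 270.8*0.04 + 270.8*0.02 + 11.1*0.06 + 260.3*0.05 = 29.929.
ᾱ = 29.929 / 813.0 = 0.037.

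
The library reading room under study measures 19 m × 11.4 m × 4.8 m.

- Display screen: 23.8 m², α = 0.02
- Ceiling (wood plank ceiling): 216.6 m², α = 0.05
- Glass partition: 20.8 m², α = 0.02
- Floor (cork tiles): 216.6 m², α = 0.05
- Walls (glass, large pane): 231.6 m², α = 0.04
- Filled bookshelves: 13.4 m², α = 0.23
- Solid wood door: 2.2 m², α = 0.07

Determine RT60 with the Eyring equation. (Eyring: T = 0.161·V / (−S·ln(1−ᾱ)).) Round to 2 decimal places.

Total surface area S = 23.8 + 216.6 + 20.8 + 216.6 + 231.6 + 13.4 + 2.2 = 725.0 m².
Absorption A = 23.8·0.02 + 216.6·0.05 + 20.8·0.02 + 216.6·0.05 + 231.6·0.04 + 13.4·0.23 + 2.2·0.07 = 35.052 sabins.
Mean coefficient ᾱ = A/S = 0.0483.
Eyring denominator: −S ln(1−ᾱ) = 35.891.
V = 19 × 11.4 × 4.8 = 1039.68 m³.
RT60 = 0.161 × 1039.68 / 35.891 = 4.66 s.

4.66 s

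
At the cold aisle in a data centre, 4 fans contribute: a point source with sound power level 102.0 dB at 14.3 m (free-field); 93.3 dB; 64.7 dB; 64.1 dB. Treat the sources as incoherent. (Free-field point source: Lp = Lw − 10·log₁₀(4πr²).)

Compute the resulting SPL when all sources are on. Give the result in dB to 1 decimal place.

93.3 dB

Source at 14.3 m: Lp = 102.0 − 10·log₁₀(4π·14.3²) = 102.0 − 10·log₁₀(2569.697) = 67.9 dB.
Σ 10^(Lᵢ/10) = 2.15e+09.
Back to dB: 10·log₁₀ Σ = 93.3 dB.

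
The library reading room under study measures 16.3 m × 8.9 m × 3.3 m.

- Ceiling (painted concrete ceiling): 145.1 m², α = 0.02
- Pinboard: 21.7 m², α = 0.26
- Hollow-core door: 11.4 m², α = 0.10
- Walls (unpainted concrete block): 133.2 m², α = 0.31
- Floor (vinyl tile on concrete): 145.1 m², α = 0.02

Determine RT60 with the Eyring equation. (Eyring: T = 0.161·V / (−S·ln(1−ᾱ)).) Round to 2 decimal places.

1.34 s

Total surface area S = 145.1 + 21.7 + 11.4 + 133.2 + 145.1 = 456.5 m².
Absorption A = 145.1×0.02 + 21.7×0.26 + 11.4×0.10 + 133.2×0.31 + 145.1×0.02 = 53.878 sabins.
Mean coefficient ᾱ = A/S = 0.1180.
Eyring denominator: −S ln(1−ᾱ) = 57.320.
V = 16.3 × 8.9 × 3.3 = 478.731 m³.
RT60 = 0.161 × 478.731 / 57.320 = 1.34 s.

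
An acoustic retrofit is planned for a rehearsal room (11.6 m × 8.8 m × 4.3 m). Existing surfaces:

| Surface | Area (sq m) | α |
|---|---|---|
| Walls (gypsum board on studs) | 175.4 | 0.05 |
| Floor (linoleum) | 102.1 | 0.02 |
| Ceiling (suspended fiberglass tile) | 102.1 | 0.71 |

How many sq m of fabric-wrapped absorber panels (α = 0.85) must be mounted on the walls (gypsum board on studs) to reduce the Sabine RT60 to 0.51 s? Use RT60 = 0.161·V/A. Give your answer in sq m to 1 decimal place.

69.1

Summing Sᵢαᵢ: 8.770 + 2.042 + 72.491 → A₁ = 83.303 sabins.
V = 438.944 m³. Target absorption A₂ = 0.161 × 438.944 / 0.51 = 138.569 sabins.
Absorption to add: 138.569 − 83.303 = 55.266 sabins.
Net gain per sq m: Δα = 0.85 − 0.05 = 0.80.
Area = ΔA/Δα = 55.266/0.80 = 69.1 sq m.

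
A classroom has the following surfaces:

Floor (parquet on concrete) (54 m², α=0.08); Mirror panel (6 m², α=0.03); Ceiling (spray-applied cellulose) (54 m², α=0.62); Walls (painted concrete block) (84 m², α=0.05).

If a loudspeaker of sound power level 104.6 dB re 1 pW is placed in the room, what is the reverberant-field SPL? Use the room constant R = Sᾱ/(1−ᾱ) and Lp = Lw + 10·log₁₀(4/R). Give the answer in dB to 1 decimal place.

93.3 dB

Σ(Sᵢαᵢ) = 54×0.08 + 6×0.03 + 54×0.62 + 84×0.05 = 42.180; total area S = 198.0 m².
ᾱ = 0.2130, so room constant R = A/(1−ᾱ) = 53.596 m².
Lp = Lw + 10 log₁₀(4/R) = 104.6 -11.27 = 93.3 dB.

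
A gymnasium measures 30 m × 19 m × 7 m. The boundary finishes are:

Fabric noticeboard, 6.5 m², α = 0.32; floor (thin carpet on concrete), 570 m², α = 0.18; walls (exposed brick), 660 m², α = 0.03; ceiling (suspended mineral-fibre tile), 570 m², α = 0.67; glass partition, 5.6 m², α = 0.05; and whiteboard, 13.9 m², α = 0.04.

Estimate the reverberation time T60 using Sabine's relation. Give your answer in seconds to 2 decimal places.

1.27 sec

Summing Sᵢαᵢ: 2.080 + 102.600 + 19.800 + 381.900 + 0.280 + 0.556 → A = 507.216 sabins.
V = 30·19·7 = 3990 m³.
T = 0.161 V/A = 0.161·3990/507.216 = 1.27 s.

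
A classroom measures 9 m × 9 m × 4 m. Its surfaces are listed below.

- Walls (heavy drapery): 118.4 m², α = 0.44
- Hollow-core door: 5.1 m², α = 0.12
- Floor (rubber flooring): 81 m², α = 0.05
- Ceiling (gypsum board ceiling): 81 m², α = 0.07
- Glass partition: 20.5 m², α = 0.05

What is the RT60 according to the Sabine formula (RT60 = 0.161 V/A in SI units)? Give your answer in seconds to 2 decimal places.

0.82 seconds

Equivalent absorption area: A = 118.4×0.44 + 5.1×0.12 + 81×0.05 + 81×0.07 + 20.5×0.05 = 63.453 m².
Volume V = 9 × 9 × 4 = 324 m³.
Sabine: RT60 = 0.161 × 324 / 63.453 = 0.82 s.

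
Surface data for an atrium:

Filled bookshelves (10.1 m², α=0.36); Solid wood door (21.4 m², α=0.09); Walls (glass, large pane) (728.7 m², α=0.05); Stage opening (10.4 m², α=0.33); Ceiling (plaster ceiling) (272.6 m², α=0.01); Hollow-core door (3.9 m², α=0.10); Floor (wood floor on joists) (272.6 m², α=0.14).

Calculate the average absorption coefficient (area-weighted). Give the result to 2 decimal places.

0.07

S = Σ Sᵢ = 10.1 + 21.4 + 728.7 + 10.4 + 272.6 + 3.9 + 272.6 = 1319.7 m².
A = 10.1×0.36 + 21.4×0.09 + 728.7×0.05 + 10.4×0.33 + 272.6×0.01 + 3.9×0.10 + 272.6×0.14 = 86.709 sabins.
ᾱ = A/S = 0.07.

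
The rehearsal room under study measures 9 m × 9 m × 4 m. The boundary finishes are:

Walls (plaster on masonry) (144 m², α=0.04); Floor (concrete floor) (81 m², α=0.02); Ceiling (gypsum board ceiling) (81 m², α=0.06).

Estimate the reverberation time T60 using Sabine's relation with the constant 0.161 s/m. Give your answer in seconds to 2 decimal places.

4.26 s

Summing Sᵢαᵢ: 5.760 + 1.620 + 4.860 → A = 12.240 sabins.
V = 9·9·4 = 324 m³.
Sabine: RT60 = 0.161 × 324 / 12.240 = 4.26 s.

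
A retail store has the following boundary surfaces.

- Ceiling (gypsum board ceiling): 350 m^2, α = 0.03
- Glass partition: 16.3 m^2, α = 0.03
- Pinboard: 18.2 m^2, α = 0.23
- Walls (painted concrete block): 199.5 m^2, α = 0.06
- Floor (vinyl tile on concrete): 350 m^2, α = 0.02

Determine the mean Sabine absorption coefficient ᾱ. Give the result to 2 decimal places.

Total surface area S = 934.0 m^2.
Weighted sum Σ Sα = 34.145.
ᾱ = A/S = 0.04.

0.04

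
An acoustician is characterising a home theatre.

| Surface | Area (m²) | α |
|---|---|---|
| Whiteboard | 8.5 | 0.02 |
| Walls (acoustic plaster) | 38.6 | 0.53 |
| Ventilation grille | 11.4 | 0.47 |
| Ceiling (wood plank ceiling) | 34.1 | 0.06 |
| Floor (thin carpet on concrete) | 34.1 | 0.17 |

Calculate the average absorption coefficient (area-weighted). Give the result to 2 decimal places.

0.27

Total surface area S = 126.7 m².
Σ(Sᵢαᵢ) = 8.5*0.02 + 38.6*0.53 + 11.4*0.47 + 34.1*0.06 + 34.1*0.17 = 33.829.
ᾱ = 33.829 / 126.7 = 0.27.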